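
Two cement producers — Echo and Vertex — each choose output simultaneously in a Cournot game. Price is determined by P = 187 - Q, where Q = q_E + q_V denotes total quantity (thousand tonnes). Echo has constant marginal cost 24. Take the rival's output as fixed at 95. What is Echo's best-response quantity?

With the rival's output fixed at 95, Echo's profit is π_E = (187 - 95 - q_E)q_E - (24q_E) = (92 - q_E)q_E - (24q_E).
∂π_E/∂q_E = 68 - 2q_E = 0, so q_E = 34.

34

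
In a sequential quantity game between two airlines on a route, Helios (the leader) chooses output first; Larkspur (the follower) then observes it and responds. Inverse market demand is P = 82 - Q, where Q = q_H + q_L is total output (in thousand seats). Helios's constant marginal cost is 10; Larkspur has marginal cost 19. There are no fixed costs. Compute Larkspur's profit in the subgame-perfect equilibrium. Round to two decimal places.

126.56

Solve by backward induction. Given q_H, the follower Larkspur maximises π_L = (82 - q_H - q_L)q_L - 19q_L.
∂π_L/∂q_L = 63 - q_H - 2q_L = 0 gives the reaction function q_L = (63 - q_H)/2.
Helios substitutes q_L(q_H) into its own profit: π_H = q_H(82 - q_H - (63 - q_H)/2) - 10q_H = (101/2 - (1/2)q_H)q_H - 10q_H.
Leader FOC: 81/2 - q_H = 0, so q_H = 81/2.
Then q_L = (63 - 81/2)/2 = 45/4.
Price P = 82 - 207/4 = 121/4.
Larkspur's profit: (121/4 - 19)·(45/4) = 126.5625.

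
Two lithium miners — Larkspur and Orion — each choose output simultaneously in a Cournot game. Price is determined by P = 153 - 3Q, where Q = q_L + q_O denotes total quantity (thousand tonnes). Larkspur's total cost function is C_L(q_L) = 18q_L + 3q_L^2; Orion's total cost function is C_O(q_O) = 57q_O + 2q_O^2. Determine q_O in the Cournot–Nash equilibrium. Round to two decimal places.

Larkspur's profit: π_L = (153 - 3Q)q_L - (18q_L + 3q_L²). Setting ∂π_L/∂q_L = 0: 135 - 12q_L - 3(q_O) = 0.
Orion's profit: π_O = (153 - 3Q)q_O - (57q_O + 2q_O²). Setting ∂π_O/∂q_O = 0: 96 - 10q_O - 3(q_L) = 0.
Best responses: q_L = (135 - 3q_O)/12, q_O = (96 - 3q_L)/10.
Solving the pair: q_L = 354/37, q_O = 249/37.

6.73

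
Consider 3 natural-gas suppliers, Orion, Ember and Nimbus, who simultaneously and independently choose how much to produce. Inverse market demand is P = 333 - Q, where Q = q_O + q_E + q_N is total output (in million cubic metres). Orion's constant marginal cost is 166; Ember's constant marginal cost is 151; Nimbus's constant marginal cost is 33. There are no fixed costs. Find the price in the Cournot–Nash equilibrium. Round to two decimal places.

170.75

Orion's profit: π_O = (333 - Q)q_O - (166q_O). Setting ∂π_O/∂q_O = 0: 167 - 2q_O - (q_E + q_N) = 0.
Ember's first-order condition: 182 - 2q_E - (q_O + q_N) = 0.
Nimbus's profit: π_N = (333 - Q)q_N - (33q_N). Setting ∂π_N/∂q_N = 0: 300 - 2q_N - (q_O + q_E) = 0.
Adding the 3 first-order conditions: 649 − 4Q = 0, so Q = 649/4.
Back-substituting: q_O = (167 − 649/4) = 19/4, q_E = (182 − 649/4) = 79/4, q_N = (300 − 649/4) = 551/4.
Total output Q = 649/4, so price P = 333 - 649/4 = 683/4.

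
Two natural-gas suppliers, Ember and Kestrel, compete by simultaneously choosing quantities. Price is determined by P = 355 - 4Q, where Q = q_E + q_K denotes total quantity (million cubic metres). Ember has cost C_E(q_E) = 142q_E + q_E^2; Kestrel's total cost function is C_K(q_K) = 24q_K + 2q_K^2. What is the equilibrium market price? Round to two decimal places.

213.08

Ember's profit: π_E = (355 - 4Q)q_E - (142q_E + q_E²). Setting ∂π_E/∂q_E = 0: 213 - 10q_E - 4(q_K) = 0.
Kestrel's first-order condition: 331 - 12q_K - 4(q_E) = 0.
So q_E = (213 - 4q_K)/10 and q_K = (331 - 4q_E)/12.
Solving the pair: q_E = 154/13, q_K = 1229/52.
Total output Q = 1845/52, so price P = 355 - 4·(1845/52) = 213.0769.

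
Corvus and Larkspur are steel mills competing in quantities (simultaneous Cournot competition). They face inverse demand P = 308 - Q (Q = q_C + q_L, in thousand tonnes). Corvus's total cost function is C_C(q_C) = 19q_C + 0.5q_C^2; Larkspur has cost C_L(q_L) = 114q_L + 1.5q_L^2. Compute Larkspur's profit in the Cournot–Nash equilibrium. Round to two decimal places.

1095.01

Corvus's profit: π_C = (308 - Q)q_C - (19q_C + (1/2)q_C²). Setting ∂π_C/∂q_C = 0: 289 - 3q_C - (q_L) = 0.
Larkspur's first-order condition: 194 - 5q_L - (q_C) = 0.
Rearranging gives the reaction functions q_C = (289 - q_L)/3 and q_L = (194 - q_C)/5.
Substituting one into the other gives q_C = 1251/14 and q_L = 293/14.
Price P = 308 - 772/7 = 1384/7.
Larkspur's profit: (1384/7)·(293/14) - 114·(293/14) - (3/2)(293/14)² = 1095.0128.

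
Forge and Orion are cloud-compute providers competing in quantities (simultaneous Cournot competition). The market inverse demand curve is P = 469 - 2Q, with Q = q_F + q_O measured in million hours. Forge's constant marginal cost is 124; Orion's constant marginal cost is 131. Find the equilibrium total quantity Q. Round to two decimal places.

113.83

Forge's profit: π_F = (469 - 2Q)q_F - (124q_F). Setting ∂π_F/∂q_F = 0: 345 - 4q_F - 2(q_O) = 0.
Orion's profit: π_O = (469 - 2Q)q_O - (131q_O). Setting ∂π_O/∂q_O = 0: 338 - 4q_O - 2(q_F) = 0.
Best responses: q_F = (345 - 2q_O)/4, q_O = (338 - 2q_F)/4.
Substituting one into the other gives q_F = 176/3 and q_O = 331/6.
Total output Q = 176/3 + 331/6 = 683/6.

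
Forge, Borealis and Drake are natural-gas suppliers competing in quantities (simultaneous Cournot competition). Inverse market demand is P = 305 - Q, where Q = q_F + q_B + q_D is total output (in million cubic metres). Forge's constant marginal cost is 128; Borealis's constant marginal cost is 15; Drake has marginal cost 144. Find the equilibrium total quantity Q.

157

Forge's profit: π_F = (305 - Q)q_F - (128q_F). Setting ∂π_F/∂q_F = 0: 177 - 2q_F - (q_B + q_D) = 0.
Borealis's profit: π_B = (305 - Q)q_B - (15q_B). Setting ∂π_B/∂q_B = 0: 290 - 2q_B - (q_F + q_D) = 0.
Drake's profit: π_D = (305 - Q)q_D - (144q_D). Setting ∂π_D/∂q_D = 0: 161 - 2q_D - (q_F + q_B) = 0.
Summing all 3 equations gives 628 − 4Q = 0, hence Q = 157.
Back-substituting: q_F = (177 − 157) = 20, q_B = (290 − 157) = 133, q_D = (161 − 157) = 4.
Total output Q = 20 + 133 + 4 = 157.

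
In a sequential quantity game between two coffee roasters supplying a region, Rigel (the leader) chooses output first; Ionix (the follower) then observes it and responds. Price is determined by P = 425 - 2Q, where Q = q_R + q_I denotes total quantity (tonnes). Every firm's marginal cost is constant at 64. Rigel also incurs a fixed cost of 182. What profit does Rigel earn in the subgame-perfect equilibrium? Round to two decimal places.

7963.06

The follower Ionix best-responds to any q_R: π_I = (425 - 2Q)q_I - 64q_I.
∂π_I/∂q_I = 361 - 2q_R - 4q_I = 0 gives the reaction function q_I = (361 - 2q_R)/4.
Rigel substitutes q_I(q_R) into its own profit: π_R = q_R(425 - 2q_R - (361 - 2q_R)/2) - 64q_R = (489/2 - q_R)q_R - 64q_R.
The leader's first-order condition 361/2 - 2q_R = 0 yields q_R = 361/4.
Then q_I = (361 - 2·(361/4))/4 = 361/8.
Price P = 425 - 2·(1083/8) = 617/4.
Rigel's profit: (617/4 - 64)·(361/4) - 182 = 7963.0625.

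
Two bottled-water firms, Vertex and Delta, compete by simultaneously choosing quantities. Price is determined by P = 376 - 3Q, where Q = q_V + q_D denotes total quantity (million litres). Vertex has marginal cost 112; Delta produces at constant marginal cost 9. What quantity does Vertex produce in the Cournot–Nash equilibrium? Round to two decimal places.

Vertex's profit: π_V = (376 - 3Q)q_V - (112q_V). Setting ∂π_V/∂q_V = 0: 264 - 6q_V - 3(q_D) = 0.
Delta's first-order condition: 367 - 6q_D - 3(q_V) = 0.
Rearranging gives the reaction functions q_V = (264 - 3q_D)/6 and q_D = (367 - 3q_V)/6.
Solving the pair: q_V = 161/9, q_D = 470/9.

17.89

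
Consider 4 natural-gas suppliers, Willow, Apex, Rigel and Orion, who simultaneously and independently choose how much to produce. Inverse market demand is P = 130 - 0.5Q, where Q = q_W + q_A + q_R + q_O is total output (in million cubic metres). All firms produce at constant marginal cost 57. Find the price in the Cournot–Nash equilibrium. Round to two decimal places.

71.60

A representative firm's profit is π_i = q_i(130 - 0.5Q) - 57q_i.
First-order condition (treating rivals' output as given): 73 - q_i - (1/2)·Σ_{j≠i} q_j = 0.
With identical firms every q_j equals q_i, so Σ_{j≠i} q_j = 3q_i and 73 = (5/2)q_i, giving q_i = 146/5.
Total output Q = 584/5, so price P = 130 - (1/2)·(584/5) = 358/5.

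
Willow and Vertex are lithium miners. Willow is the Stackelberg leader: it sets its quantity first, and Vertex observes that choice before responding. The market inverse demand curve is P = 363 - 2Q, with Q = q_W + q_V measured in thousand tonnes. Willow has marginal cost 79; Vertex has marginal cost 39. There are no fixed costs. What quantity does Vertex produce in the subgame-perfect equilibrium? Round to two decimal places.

50.50

The follower Vertex best-responds to any q_W: π_V = (363 - 2Q)q_V - 39q_V.
∂π_V/∂q_V = 324 - 2q_W - 4q_V = 0 gives the reaction function q_V = (324 - 2q_W)/4.
Willow substitutes q_V(q_W) into its own profit: π_W = q_W(363 - 2q_W - (324 - 2q_W)/2) - 79q_W = (201 - q_W)q_W - 79q_W.
Leader FOC: 122 - 2q_W = 0, so q_W = 61.
Then q_V = (324 - 2·61)/4 = 101/2.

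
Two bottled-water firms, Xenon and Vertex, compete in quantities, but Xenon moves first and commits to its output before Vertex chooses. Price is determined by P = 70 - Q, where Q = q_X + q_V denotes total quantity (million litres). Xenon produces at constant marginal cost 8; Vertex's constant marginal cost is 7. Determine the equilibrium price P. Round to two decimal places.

23.25

Solve by backward induction. Given q_X, the follower Vertex maximises π_V = (70 - q_X - q_V)q_V - 7q_V.
Setting the follower's marginal profit to zero, 63 - q_X - 2q_V = 0, i.e. q_V = (63 - q_X)/2.
Xenon substitutes q_V(q_X) into its own profit: π_X = q_X(70 - q_X - (63 - q_X)/2) - 8q_X = (77/2 - (1/2)q_X)q_X - 8q_X.
Leader FOC: 61/2 - q_X = 0, so q_X = 61/2.
Then q_V = (63 - 61/2)/2 = 65/4.
Total output Q = 187/4, so price P = 70 - 187/4 = 93/4.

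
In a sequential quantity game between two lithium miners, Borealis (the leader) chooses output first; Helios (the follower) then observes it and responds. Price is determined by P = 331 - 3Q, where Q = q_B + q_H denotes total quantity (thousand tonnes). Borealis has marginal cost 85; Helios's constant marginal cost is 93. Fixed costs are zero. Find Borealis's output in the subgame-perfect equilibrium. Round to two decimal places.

Solve by backward induction. Given q_B, the follower Helios maximises π_H = (331 - 3q_B - 3q_H)q_H - 93q_H.
Setting the follower's marginal profit to zero, 238 - 3q_B - 6q_H = 0, i.e. q_H = (238 - 3q_B)/6.
Borealis substitutes q_H(q_B) into its own profit: π_B = q_B(331 - 3q_B - (238 - 3q_B)/2) - 85q_B = (212 - (3/2)q_B)q_B - 85q_B.
Leader FOC: 127 - 3q_B = 0, so q_B = 127/3.
Then q_H = (238 - 3·(127/3))/6 = 37/2.

42.33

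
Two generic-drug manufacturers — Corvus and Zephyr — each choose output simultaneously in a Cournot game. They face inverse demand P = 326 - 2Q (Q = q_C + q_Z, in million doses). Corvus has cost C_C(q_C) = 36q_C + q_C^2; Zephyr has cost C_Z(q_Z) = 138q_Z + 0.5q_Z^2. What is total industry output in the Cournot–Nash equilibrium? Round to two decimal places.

Corvus's profit: π_C = (326 - 2Q)q_C - (36q_C + q_C²). Setting ∂π_C/∂q_C = 0: 290 - 6q_C - 2(q_Z) = 0.
Zephyr's first-order condition: 188 - 5q_Z - 2(q_C) = 0.
So q_C = (290 - 2q_Z)/6 and q_Z = (188 - 2q_C)/5.
Solving the pair: q_C = 537/13, q_Z = 274/13.
Total output Q = 537/13 + 274/13 = 811/13.

62.38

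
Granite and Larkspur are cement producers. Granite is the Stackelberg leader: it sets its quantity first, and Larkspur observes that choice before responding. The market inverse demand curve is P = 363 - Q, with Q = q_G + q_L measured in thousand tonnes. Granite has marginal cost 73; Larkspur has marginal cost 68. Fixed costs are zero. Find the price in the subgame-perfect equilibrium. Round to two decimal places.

144.25

The follower Larkspur best-responds to any q_G: π_L = (363 - Q)q_L - 68q_L.
Setting the follower's marginal profit to zero, 295 - q_G - 2q_L = 0, i.e. q_L = (295 - q_G)/2.
Granite substitutes q_L(q_G) into its own profit: π_G = q_G(363 - q_G - (295 - q_G)/2) - 73q_G = (431/2 - (1/2)q_G)q_G - 73q_G.
The leader's first-order condition 285/2 - q_G = 0 yields q_G = 285/2.
Then q_L = (295 - 285/2)/2 = 305/4.
Total output Q = 875/4, so price P = 363 - 875/4 = 577/4.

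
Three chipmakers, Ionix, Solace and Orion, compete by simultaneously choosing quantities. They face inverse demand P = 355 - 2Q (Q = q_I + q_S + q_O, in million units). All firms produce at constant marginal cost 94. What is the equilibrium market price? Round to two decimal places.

159.25

A representative firm's profit is π_i = q_i(355 - 2Q) - 94q_i.
Setting ∂π_i/∂q_i = 0 with rivals' quantities fixed: 261 - 4q_i - 2·Σ_{j≠i} q_j = 0.
With identical firms every q_j equals q_i, so Σ_{j≠i} q_j = 2q_i and 261 = 8q_i, giving q_i = 261/8.
Total output Q = 783/8, so price P = 355 - 2·(783/8) = 637/4.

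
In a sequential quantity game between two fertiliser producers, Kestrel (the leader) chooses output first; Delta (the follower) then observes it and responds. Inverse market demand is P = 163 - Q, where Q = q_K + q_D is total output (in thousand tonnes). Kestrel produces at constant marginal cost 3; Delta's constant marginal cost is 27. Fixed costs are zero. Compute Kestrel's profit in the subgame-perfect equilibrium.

4232

The follower Delta best-responds to any q_K: π_D = (163 - Q)q_D - 27q_D.
∂π_D/∂q_D = 136 - q_K - 2q_D = 0 gives the reaction function q_D = (136 - q_K)/2.
The leader anticipates this reaction. Substituting into P = 163 - Q gives P = 95 - (1/2)q_K, so π_K = (95 - (1/2)q_K)q_K - 3q_K.
Leader FOC: 92 - q_K = 0, so q_K = 92.
Then q_D = (136 - 92)/2 = 22.
Price P = 163 - 114 = 49.
Kestrel's profit: (49 - 3)·92 = 4232.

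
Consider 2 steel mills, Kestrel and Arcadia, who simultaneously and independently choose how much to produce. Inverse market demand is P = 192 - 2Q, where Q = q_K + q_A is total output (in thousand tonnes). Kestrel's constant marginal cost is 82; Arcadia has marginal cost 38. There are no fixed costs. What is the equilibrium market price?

104

Kestrel's profit: π_K = (192 - 2Q)q_K - (82q_K). Setting ∂π_K/∂q_K = 0: 110 - 4q_K - 2(q_A) = 0.
Arcadia's profit: π_A = (192 - 2Q)q_A - (38q_A). Setting ∂π_A/∂q_A = 0: 154 - 4q_A - 2(q_K) = 0.
So q_K = (110 - 2q_A)/4 and q_A = (154 - 2q_K)/4.
Solving the pair: q_K = 11, q_A = 33.
Total output Q = 44, so price P = 192 - 2·44 = 104.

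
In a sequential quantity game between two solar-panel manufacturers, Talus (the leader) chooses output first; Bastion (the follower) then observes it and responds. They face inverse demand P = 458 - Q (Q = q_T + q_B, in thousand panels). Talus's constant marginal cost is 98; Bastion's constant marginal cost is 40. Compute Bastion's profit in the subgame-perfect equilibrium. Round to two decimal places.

Solve by backward induction. Given q_T, the follower Bastion maximises π_B = (458 - q_T - q_B)q_B - 40q_B.
Follower FOC: 418 - q_T - 2q_B = 0, so q_B(q_T) = (418 - q_T)/2.
Talus substitutes q_B(q_T) into its own profit: π_T = q_T(458 - q_T - (418 - q_T)/2) - 98q_T = (249 - (1/2)q_T)q_T - 98q_T.
Leader FOC: 151 - q_T = 0, so q_T = 151.
Then q_B = (418 - 151)/2 = 267/2.
Price P = 458 - 569/2 = 347/2.
Bastion's profit: (347/2 - 40)·(267/2) = 17822.2500.

17822.25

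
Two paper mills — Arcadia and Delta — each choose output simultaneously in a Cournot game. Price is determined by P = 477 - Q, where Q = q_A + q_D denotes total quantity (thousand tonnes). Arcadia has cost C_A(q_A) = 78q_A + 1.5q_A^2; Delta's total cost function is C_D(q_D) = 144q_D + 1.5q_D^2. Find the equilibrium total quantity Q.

122

Arcadia's profit: π_A = (477 - Q)q_A - (78q_A + (3/2)q_A²). Setting ∂π_A/∂q_A = 0: 399 - 5q_A - (q_D) = 0.
Delta's profit: π_D = (477 - Q)q_D - (144q_D + (3/2)q_D²). Setting ∂π_D/∂q_D = 0: 333 - 5q_D - (q_A) = 0.
Best responses: q_A = (399 - q_D)/5, q_D = (333 - q_A)/5.
Substituting one into the other gives q_A = 277/4 and q_D = 211/4.
Total output Q = 277/4 + 211/4 = 122.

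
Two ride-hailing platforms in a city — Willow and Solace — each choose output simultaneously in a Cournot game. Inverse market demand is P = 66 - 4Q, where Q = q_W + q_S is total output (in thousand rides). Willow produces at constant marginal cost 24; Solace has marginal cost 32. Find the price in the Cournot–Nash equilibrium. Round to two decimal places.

Willow's profit: π_W = (66 - 4Q)q_W - (24q_W). Setting ∂π_W/∂q_W = 0: 42 - 8q_W - 4(q_S) = 0.
Solace's profit: π_S = (66 - 4Q)q_S - (32q_S). Setting ∂π_S/∂q_S = 0: 34 - 8q_S - 4(q_W) = 0.
So q_W = (42 - 4q_S)/8 and q_S = (34 - 4q_W)/8.
Substituting one into the other gives q_W = 25/6 and q_S = 13/6.
Total output Q = 19/3, so price P = 66 - 4·(19/3) = 122/3.

40.67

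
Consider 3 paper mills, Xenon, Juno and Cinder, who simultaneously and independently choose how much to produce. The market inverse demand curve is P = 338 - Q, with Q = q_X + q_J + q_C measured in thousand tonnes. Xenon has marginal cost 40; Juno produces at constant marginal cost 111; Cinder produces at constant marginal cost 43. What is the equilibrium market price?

Xenon's profit: π_X = (338 - Q)q_X - (40q_X). Setting ∂π_X/∂q_X = 0: 298 - 2q_X - (q_J + q_C) = 0.
Juno's first-order condition: 227 - 2q_J - (q_X + q_C) = 0.
Cinder's profit: π_C = (338 - Q)q_C - (43q_C). Setting ∂π_C/∂q_C = 0: 295 - 2q_C - (q_X + q_J) = 0.
Adding the 3 first-order conditions: 820 − 4Q = 0, so Q = 205.
Back-substituting: q_X = (298 − 205) = 93, q_J = (227 − 205) = 22, q_C = (295 − 205) = 90.
Total output Q = 205, so price P = 338 - 205 = 133.

133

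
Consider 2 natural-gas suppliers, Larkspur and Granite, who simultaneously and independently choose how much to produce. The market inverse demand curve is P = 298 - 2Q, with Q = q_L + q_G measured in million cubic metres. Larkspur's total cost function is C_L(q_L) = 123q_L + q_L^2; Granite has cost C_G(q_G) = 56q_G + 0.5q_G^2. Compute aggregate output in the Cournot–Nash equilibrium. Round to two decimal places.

57.42

Larkspur's profit: π_L = (298 - 2Q)q_L - (123q_L + q_L²). Setting ∂π_L/∂q_L = 0: 175 - 6q_L - 2(q_G) = 0.
Granite's first-order condition: 242 - 5q_G - 2(q_L) = 0.
Rearranging gives the reaction functions q_L = (175 - 2q_G)/6 and q_G = (242 - 2q_L)/5.
Solving the pair: q_L = 391/26, q_G = 551/13.
Total output Q = 391/26 + 551/13 = 1493/26.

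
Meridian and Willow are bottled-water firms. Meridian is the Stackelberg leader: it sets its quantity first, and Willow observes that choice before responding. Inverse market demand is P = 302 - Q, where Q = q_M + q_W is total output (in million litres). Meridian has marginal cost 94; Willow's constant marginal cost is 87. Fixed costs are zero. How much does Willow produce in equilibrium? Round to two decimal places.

57.25

The follower Willow best-responds to any q_M: π_W = (302 - Q)q_W - 87q_W.
Setting the follower's marginal profit to zero, 215 - q_M - 2q_W = 0, i.e. q_W = (215 - q_M)/2.
The leader anticipates this reaction. Substituting into P = 302 - Q gives P = 389/2 - (1/2)q_M, so π_M = (389/2 - (1/2)q_M)q_M - 94q_M.
The leader's first-order condition 201/2 - q_M = 0 yields q_M = 201/2.
Then q_W = (215 - 201/2)/2 = 229/4.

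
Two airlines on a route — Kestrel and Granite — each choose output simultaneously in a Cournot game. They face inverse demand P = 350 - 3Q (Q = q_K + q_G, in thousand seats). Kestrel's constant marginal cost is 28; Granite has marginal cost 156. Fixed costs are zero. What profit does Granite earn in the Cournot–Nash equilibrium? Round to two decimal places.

Kestrel's profit: π_K = (350 - 3Q)q_K - (28q_K). Setting ∂π_K/∂q_K = 0: 322 - 6q_K - 3(q_G) = 0.
Granite's first-order condition: 194 - 6q_G - 3(q_K) = 0.
Best responses: q_K = (322 - 3q_G)/6, q_G = (194 - 3q_K)/6.
Solving the pair: q_K = 50, q_G = 22/3.
Price P = 350 - 3·(172/3) = 178.
Granite's profit: (178 - 156)·(22/3) = 484/3.

161.33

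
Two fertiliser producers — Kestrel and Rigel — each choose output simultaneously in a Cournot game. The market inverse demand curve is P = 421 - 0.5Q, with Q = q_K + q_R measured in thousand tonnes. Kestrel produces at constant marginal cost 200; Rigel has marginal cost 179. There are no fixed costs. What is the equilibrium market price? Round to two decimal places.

266.67

Kestrel's profit: π_K = (421 - 0.5Q)q_K - (200q_K). Setting ∂π_K/∂q_K = 0: 221 - q_K - (1/2)(q_R) = 0.
Rigel's profit: π_R = (421 - 0.5Q)q_R - (179q_R). Setting ∂π_R/∂q_R = 0: 242 - q_R - (1/2)(q_K) = 0.
Best responses: q_K = (221 - (1/2)q_R), q_R = (242 - (1/2)q_K).
Solving the pair: q_K = 400/3, q_R = 526/3.
Total output Q = 926/3, so price P = 421 - (1/2)·(926/3) = 800/3.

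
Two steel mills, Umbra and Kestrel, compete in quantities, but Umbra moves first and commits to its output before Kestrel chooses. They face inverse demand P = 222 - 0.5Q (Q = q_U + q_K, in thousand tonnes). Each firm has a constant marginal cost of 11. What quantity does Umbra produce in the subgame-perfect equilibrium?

The follower Kestrel best-responds to any q_U: π_K = (222 - 0.5Q)q_K - 11q_K.
Follower FOC: 211 - (1/2)q_U - q_K = 0, so q_K(q_U) = (211 - (1/2)q_U).
Umbra substitutes q_K(q_U) into its own profit: π_U = q_U(222 - (1/2)q_U - (211 - (1/2)q_U)/2) - 11q_U = (233/2 - (1/4)q_U)q_U - 11q_U.
Maximising: ∂π_U/∂q_U = 211/2 - (1/2)q_U = 0, giving q_U = 211.
Then q_K = (211 - (1/2)·211) = 211/2.

211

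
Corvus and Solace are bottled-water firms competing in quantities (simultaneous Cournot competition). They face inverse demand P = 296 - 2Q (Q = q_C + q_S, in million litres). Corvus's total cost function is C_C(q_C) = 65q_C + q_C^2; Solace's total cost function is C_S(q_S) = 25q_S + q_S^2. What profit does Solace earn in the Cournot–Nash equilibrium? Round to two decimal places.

Corvus's profit: π_C = (296 - 2Q)q_C - (65q_C + q_C²). Setting ∂π_C/∂q_C = 0: 231 - 6q_C - 2(q_S) = 0.
Solace's first-order condition: 271 - 6q_S - 2(q_C) = 0.
So q_C = (231 - 2q_S)/6 and q_S = (271 - 2q_C)/6.
Substituting one into the other gives q_C = 211/8 and q_S = 291/8.
Price P = 296 - 2·(251/4) = 341/2.
Solace's profit: (341/2)·(291/8) - 25·(291/8) - (291/8)² = 3969.4219.

3969.42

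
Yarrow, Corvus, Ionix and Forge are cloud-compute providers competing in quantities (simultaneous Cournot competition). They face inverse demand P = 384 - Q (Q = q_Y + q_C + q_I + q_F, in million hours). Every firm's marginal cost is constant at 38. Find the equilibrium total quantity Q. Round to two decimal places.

276.80

A representative firm's profit is π_i = q_i(384 - Q) - 38q_i.
Setting ∂π_i/∂q_i = 0 with rivals' quantities fixed: 346 - 2q_i - Σ_{j≠i} q_j = 0.
With identical firms every q_j equals q_i, so Σ_{j≠i} q_j = 3q_i and 346 = 5q_i, giving q_i = 346/5.
Total output Q = 346/5 + 346/5 + 346/5 + 346/5 = 1384/5.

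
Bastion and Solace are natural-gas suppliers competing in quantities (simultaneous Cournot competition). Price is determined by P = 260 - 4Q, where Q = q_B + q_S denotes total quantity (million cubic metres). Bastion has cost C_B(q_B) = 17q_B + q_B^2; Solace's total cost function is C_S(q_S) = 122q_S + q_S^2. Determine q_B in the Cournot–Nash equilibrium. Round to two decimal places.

Bastion's profit: π_B = (260 - 4Q)q_B - (17q_B + q_B²). Setting ∂π_B/∂q_B = 0: 243 - 10q_B - 4(q_S) = 0.
Solace's first-order condition: 138 - 10q_S - 4(q_B) = 0.
Rearranging gives the reaction functions q_B = (243 - 4q_S)/10 and q_S = (138 - 4q_B)/10.
Substituting one into the other gives q_B = 313/14 and q_S = 34/7.

22.36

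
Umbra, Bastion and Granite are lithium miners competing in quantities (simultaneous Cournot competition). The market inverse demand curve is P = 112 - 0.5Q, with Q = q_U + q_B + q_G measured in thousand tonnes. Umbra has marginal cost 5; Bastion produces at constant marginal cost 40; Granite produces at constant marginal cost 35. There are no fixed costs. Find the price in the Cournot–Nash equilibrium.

Umbra's profit: π_U = (112 - 0.5Q)q_U - (5q_U). Setting ∂π_U/∂q_U = 0: 107 - q_U - (1/2)(q_B + q_G) = 0.
Bastion's first-order condition: 72 - q_B - (1/2)(q_U + q_G) = 0.
Granite's first-order condition: 77 - q_G - (1/2)(q_U + q_B) = 0.
Adding the 3 first-order conditions: 256 − 2Q = 0, so Q = 128.
Back-substituting: q_U = (107 − 64)/(1/2) = 86, q_B = (72 − 64)/(1/2) = 16, q_G = (77 − 64)/(1/2) = 26.
Total output Q = 128, so price P = 112 - (1/2)·128 = 48.

48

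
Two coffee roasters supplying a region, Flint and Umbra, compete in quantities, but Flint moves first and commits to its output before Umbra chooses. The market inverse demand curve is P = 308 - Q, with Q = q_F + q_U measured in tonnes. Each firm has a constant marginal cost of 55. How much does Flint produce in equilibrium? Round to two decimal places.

126.50

Solve by backward induction. Given q_F, the follower Umbra maximises π_U = (308 - q_F - q_U)q_U - 55q_U.
∂π_U/∂q_U = 253 - q_F - 2q_U = 0 gives the reaction function q_U = (253 - q_F)/2.
The leader anticipates this reaction. Substituting into P = 308 - Q gives P = 363/2 - (1/2)q_F, so π_F = (363/2 - (1/2)q_F)q_F - 55q_F.
The leader's first-order condition 253/2 - q_F = 0 yields q_F = 253/2.
Then q_U = (253 - 253/2)/2 = 253/4.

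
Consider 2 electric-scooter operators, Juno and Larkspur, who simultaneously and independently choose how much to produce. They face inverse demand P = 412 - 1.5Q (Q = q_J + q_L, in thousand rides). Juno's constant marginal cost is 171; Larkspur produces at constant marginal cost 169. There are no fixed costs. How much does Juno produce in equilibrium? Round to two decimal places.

Juno's profit: π_J = (412 - 1.5Q)q_J - (171q_J). Setting ∂π_J/∂q_J = 0: 241 - 3q_J - (3/2)(q_L) = 0.
Larkspur's first-order condition: 243 - 3q_L - (3/2)(q_J) = 0.
So q_J = (241 - (3/2)q_L)/3 and q_L = (243 - (3/2)q_J)/3.
Substituting one into the other gives q_J = 478/9 and q_L = 490/9.

53.11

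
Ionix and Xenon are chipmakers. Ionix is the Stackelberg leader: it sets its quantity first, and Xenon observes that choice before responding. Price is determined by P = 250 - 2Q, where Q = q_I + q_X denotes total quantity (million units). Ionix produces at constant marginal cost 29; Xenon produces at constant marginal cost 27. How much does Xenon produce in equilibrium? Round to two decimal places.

28.38

Solve by backward induction. Given q_I, the follower Xenon maximises π_X = (250 - 2q_I - 2q_X)q_X - 27q_X.
∂π_X/∂q_X = 223 - 2q_I - 4q_X = 0 gives the reaction function q_X = (223 - 2q_I)/4.
The leader anticipates this reaction. Substituting into P = 250 - 2Q gives P = 277/2 - q_I, so π_I = (277/2 - q_I)q_I - 29q_I.
Leader FOC: 219/2 - 2q_I = 0, so q_I = 219/4.
Then q_X = (223 - 2·(219/4))/4 = 227/8.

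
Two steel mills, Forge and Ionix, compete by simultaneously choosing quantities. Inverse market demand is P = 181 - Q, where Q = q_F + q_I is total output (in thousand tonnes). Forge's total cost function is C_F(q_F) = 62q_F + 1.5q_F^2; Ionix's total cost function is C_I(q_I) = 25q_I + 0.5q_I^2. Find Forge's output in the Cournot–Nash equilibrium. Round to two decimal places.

Forge's profit: π_F = (181 - Q)q_F - (62q_F + (3/2)q_F²). Setting ∂π_F/∂q_F = 0: 119 - 5q_F - (q_I) = 0.
Ionix's profit: π_I = (181 - Q)q_I - (25q_I + (1/2)q_I²). Setting ∂π_I/∂q_I = 0: 156 - 3q_I - (q_F) = 0.
Best responses: q_F = (119 - q_I)/5, q_I = (156 - q_F)/3.
Solving the pair: q_F = 201/14, q_I = 661/14.

14.36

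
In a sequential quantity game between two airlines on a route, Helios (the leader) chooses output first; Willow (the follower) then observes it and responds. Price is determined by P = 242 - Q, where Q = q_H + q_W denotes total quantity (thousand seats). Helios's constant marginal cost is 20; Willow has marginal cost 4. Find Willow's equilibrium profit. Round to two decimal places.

The follower Willow best-responds to any q_H: π_W = (242 - Q)q_W - 4q_W.
Follower FOC: 238 - q_H - 2q_W = 0, so q_W(q_H) = (238 - q_H)/2.
The leader anticipates this reaction. Substituting into P = 242 - Q gives P = 123 - (1/2)q_H, so π_H = (123 - (1/2)q_H)q_H - 20q_H.
Maximising: ∂π_H/∂q_H = 103 - q_H = 0, giving q_H = 103.
Then q_W = (238 - 103)/2 = 135/2.
Price P = 242 - 341/2 = 143/2.
Willow's profit: (143/2 - 4)·(135/2) = 4556.2500.

4556.25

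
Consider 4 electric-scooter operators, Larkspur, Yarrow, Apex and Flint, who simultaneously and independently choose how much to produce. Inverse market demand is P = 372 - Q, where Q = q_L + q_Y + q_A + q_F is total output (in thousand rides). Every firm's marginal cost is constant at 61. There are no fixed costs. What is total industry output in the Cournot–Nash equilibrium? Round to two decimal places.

248.80

Each firm earns π_i = (372 - Q)q_i - 61q_i.
Setting ∂π_i/∂q_i = 0 with rivals' quantities fixed: 311 - 2q_i - Σ_{j≠i} q_j = 0.
By symmetry each firm produces the same amount; substituting Σ_{j≠i} q_j = 3q_i yields q_i = 311/5.
Total output Q = 311/5 + 311/5 + 311/5 + 311/5 = 1244/5.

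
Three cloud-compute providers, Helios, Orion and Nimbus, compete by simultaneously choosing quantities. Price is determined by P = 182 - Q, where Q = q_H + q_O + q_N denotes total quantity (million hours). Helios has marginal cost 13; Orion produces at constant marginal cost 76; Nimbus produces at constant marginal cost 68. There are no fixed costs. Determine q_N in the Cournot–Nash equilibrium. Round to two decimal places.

16.75

Helios's profit: π_H = (182 - Q)q_H - (13q_H). Setting ∂π_H/∂q_H = 0: 169 - 2q_H - (q_O + q_N) = 0.
Orion's first-order condition: 106 - 2q_O - (q_H + q_N) = 0.
Nimbus's profit: π_N = (182 - Q)q_N - (68q_N). Setting ∂π_N/∂q_N = 0: 114 - 2q_N - (q_H + q_O) = 0.
Summing all 3 equations gives 389 − 4Q = 0, hence Q = 389/4.
Back-substituting: q_H = (169 − 389/4) = 287/4, q_O = (106 − 389/4) = 35/4, q_N = (114 − 389/4) = 67/4.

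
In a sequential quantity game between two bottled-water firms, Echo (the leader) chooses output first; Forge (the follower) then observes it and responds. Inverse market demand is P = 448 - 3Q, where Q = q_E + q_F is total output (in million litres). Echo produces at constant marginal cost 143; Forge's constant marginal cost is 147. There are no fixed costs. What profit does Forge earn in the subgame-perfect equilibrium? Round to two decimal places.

1788.52

Solve by backward induction. Given q_E, the follower Forge maximises π_F = (448 - 3q_E - 3q_F)q_F - 147q_F.
Setting the follower's marginal profit to zero, 301 - 3q_E - 6q_F = 0, i.e. q_F = (301 - 3q_E)/6.
Echo substitutes q_F(q_E) into its own profit: π_E = q_E(448 - 3q_E - (301 - 3q_E)/2) - 143q_E = (595/2 - (3/2)q_E)q_E - 143q_E.
The leader's first-order condition 309/2 - 3q_E = 0 yields q_E = 103/2.
Then q_F = (301 - 3·(103/2))/6 = 293/12.
Price P = 448 - 3·(911/12) = 881/4.
Forge's profit: (881/4 - 147)·(293/12) = 1788.5208.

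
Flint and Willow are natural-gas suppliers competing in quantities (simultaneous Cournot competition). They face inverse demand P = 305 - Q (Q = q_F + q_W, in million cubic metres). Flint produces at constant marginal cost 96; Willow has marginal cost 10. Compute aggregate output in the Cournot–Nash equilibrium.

168

Flint's profit: π_F = (305 - Q)q_F - (96q_F). Setting ∂π_F/∂q_F = 0: 209 - 2q_F - (q_W) = 0.
Willow's first-order condition: 295 - 2q_W - (q_F) = 0.
So q_F = (209 - q_W)/2 and q_W = (295 - q_F)/2.
Solving the pair: q_F = 41, q_W = 127.
Total output Q = 41 + 127 = 168.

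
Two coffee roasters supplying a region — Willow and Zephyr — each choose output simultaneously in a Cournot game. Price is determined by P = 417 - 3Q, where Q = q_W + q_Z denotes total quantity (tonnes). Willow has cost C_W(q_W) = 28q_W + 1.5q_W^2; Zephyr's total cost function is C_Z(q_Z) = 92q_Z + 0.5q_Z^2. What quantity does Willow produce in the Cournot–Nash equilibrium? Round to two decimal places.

Willow's profit: π_W = (417 - 3Q)q_W - (28q_W + (3/2)q_W²). Setting ∂π_W/∂q_W = 0: 389 - 9q_W - 3(q_Z) = 0.
Zephyr's first-order condition: 325 - 7q_Z - 3(q_W) = 0.
Rearranging gives the reaction functions q_W = (389 - 3q_Z)/9 and q_Z = (325 - 3q_W)/7.
Solving the pair: q_W = 874/27, q_Z = 293/9.

32.37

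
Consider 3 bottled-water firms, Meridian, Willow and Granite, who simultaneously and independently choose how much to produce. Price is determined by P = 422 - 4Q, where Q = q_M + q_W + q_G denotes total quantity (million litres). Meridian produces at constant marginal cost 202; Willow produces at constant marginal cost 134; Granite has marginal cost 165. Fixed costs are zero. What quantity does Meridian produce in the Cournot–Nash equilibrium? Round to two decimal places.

Meridian's profit: π_M = (422 - 4Q)q_M - (202q_M). Setting ∂π_M/∂q_M = 0: 220 - 8q_M - 4(q_W + q_G) = 0.
Willow's profit: π_W = (422 - 4Q)q_W - (134q_W). Setting ∂π_W/∂q_W = 0: 288 - 8q_W - 4(q_M + q_G) = 0.
Granite's first-order condition: 257 - 8q_G - 4(q_M + q_W) = 0.
Summing all 3 equations gives 765 − 16Q = 0, hence Q = 765/16.
Back-substituting: q_M = (220 − 765/4)/4 = 115/16, q_W = (288 − 765/4)/4 = 387/16, q_G = (257 − 765/4)/4 = 263/16.

7.19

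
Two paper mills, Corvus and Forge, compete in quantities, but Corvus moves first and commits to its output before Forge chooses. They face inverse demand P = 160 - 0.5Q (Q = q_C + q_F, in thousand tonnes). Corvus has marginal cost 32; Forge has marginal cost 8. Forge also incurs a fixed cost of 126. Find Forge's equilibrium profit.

4874

Solve by backward induction. Given q_C, the follower Forge maximises π_F = (160 - (1/2)q_C - (1/2)q_F)q_F - 8q_F.
Setting the follower's marginal profit to zero, 152 - (1/2)q_C - q_F = 0, i.e. q_F = (152 - (1/2)q_C).
The leader anticipates this reaction. Substituting into P = 160 - 0.5Q gives P = 84 - (1/4)q_C, so π_C = (84 - (1/4)q_C)q_C - 32q_C.
Leader FOC: 52 - (1/2)q_C = 0, so q_C = 104.
Then q_F = (152 - (1/2)·104) = 100.
Price P = 160 - (1/2)·204 = 58.
Forge's profit: (58 - 8)·100 - 126 = 4874.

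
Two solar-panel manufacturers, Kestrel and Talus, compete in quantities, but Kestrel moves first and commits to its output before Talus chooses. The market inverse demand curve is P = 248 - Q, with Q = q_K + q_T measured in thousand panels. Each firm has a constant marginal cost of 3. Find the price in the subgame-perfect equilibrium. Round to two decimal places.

64.25

Solve by backward induction. Given q_K, the follower Talus maximises π_T = (248 - q_K - q_T)q_T - 3q_T.
Setting the follower's marginal profit to zero, 245 - q_K - 2q_T = 0, i.e. q_T = (245 - q_K)/2.
Kestrel substitutes q_T(q_K) into its own profit: π_K = q_K(248 - q_K - (245 - q_K)/2) - 3q_K = (251/2 - (1/2)q_K)q_K - 3q_K.
Maximising: ∂π_K/∂q_K = 245/2 - q_K = 0, giving q_K = 245/2.
Then q_T = (245 - 245/2)/2 = 245/4.
Total output Q = 735/4, so price P = 248 - 735/4 = 257/4.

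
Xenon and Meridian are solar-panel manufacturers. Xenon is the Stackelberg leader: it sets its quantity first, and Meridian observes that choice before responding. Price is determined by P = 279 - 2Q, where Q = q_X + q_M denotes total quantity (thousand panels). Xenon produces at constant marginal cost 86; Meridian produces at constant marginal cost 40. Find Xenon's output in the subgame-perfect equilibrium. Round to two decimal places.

The follower Meridian best-responds to any q_X: π_M = (279 - 2Q)q_M - 40q_M.
Setting the follower's marginal profit to zero, 239 - 2q_X - 4q_M = 0, i.e. q_M = (239 - 2q_X)/4.
The leader anticipates this reaction. Substituting into P = 279 - 2Q gives P = 319/2 - q_X, so π_X = (319/2 - q_X)q_X - 86q_X.
Maximising: ∂π_X/∂q_X = 147/2 - 2q_X = 0, giving q_X = 147/4.
Then q_M = (239 - 2·(147/4))/4 = 331/8.

36.75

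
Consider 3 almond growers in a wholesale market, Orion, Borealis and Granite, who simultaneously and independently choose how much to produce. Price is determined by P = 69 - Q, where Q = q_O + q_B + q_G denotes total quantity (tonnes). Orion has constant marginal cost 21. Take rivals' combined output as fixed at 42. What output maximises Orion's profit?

3

With rivals' combined output fixed at 42, Orion's profit is π_O = (69 - 42 - q_O)q_O - (21q_O) = (27 - q_O)q_O - (21q_O).
∂π_O/∂q_O = 6 - 2q_O = 0, so q_O = 3.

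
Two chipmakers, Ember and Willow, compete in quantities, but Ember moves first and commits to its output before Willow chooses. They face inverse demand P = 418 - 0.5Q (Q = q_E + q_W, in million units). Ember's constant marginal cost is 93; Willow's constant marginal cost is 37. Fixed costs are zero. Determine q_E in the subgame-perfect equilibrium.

Solve by backward induction. Given q_E, the follower Willow maximises π_W = (418 - (1/2)q_E - (1/2)q_W)q_W - 37q_W.
Follower FOC: 381 - (1/2)q_E - q_W = 0, so q_W(q_E) = (381 - (1/2)q_E).
The leader anticipates this reaction. Substituting into P = 418 - 0.5Q gives P = 455/2 - (1/4)q_E, so π_E = (455/2 - (1/4)q_E)q_E - 93q_E.
The leader's first-order condition 269/2 - (1/2)q_E = 0 yields q_E = 269.
Then q_W = (381 - (1/2)·269) = 493/2.

269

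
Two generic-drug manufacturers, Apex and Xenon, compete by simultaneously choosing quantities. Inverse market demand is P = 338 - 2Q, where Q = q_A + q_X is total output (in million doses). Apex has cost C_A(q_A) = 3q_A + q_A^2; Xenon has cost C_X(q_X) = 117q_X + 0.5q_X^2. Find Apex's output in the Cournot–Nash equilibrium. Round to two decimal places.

Apex's profit: π_A = (338 - 2Q)q_A - (3q_A + q_A²). Setting ∂π_A/∂q_A = 0: 335 - 6q_A - 2(q_X) = 0.
Xenon's first-order condition: 221 - 5q_X - 2(q_A) = 0.
So q_A = (335 - 2q_X)/6 and q_X = (221 - 2q_A)/5.
Substituting one into the other gives q_A = 1233/26 and q_X = 328/13.

47.42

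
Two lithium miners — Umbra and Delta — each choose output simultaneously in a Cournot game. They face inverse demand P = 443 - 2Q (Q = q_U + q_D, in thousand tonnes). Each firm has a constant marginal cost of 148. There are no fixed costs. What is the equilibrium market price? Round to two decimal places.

A representative firm's profit is π_i = q_i(443 - 2Q) - 148q_i.
First-order condition (treating rivals' output as given): 295 - 4q_i - 2q_j = 0.
With identical firms every q_j equals q_i, so q_j = q_i and 295 = 6q_i, giving q_i = 295/6.
Total output Q = 295/3, so price P = 443 - 2·(295/3) = 739/3.

246.33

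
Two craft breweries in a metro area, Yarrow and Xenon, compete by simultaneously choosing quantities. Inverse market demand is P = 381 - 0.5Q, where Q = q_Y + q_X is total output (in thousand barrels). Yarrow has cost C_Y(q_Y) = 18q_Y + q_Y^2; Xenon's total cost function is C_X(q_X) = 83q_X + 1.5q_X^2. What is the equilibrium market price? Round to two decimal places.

Yarrow's profit: π_Y = (381 - 0.5Q)q_Y - (18q_Y + q_Y²). Setting ∂π_Y/∂q_Y = 0: 363 - 3q_Y - (1/2)(q_X) = 0.
Xenon's first-order condition: 298 - 4q_X - (1/2)(q_Y) = 0.
So q_Y = (363 - (1/2)q_X)/3 and q_X = (298 - (1/2)q_Y)/4.
Substituting one into the other gives q_Y = 110.8936 and q_X = 60.6383.
Total output Q = 171.5319, so price P = 381 - (1/2)·171.5319 = 295.2340.

295.23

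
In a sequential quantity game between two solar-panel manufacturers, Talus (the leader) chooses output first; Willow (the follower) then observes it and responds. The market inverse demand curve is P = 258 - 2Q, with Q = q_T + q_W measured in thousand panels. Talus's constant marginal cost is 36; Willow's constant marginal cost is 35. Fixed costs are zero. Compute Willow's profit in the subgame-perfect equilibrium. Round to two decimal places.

1582.03

Solve by backward induction. Given q_T, the follower Willow maximises π_W = (258 - 2q_T - 2q_W)q_W - 35q_W.
∂π_W/∂q_W = 223 - 2q_T - 4q_W = 0 gives the reaction function q_W = (223 - 2q_T)/4.
Talus substitutes q_W(q_T) into its own profit: π_T = q_T(258 - 2q_T - (223 - 2q_T)/2) - 36q_T = (293/2 - q_T)q_T - 36q_T.
Leader FOC: 221/2 - 2q_T = 0, so q_T = 221/4.
Then q_W = (223 - 2·(221/4))/4 = 225/8.
Price P = 258 - 2·(667/8) = 365/4.
Willow's profit: (365/4 - 35)·(225/8) = 1582.0313.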